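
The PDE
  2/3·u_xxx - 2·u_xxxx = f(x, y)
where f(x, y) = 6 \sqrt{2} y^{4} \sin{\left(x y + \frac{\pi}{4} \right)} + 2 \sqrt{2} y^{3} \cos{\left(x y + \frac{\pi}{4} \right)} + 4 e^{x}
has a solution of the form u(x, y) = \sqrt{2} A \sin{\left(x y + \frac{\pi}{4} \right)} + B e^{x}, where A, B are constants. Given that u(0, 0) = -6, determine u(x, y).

Answer: u(x, y) = - 3 e^{x} - 3 \sqrt{2} \sin{\left(x y + \frac{\pi}{4} \right)}

Derivation:
Substitute the ansatz u = \sqrt{2} A \sin{\left(x y + \frac{\pi}{4} \right)} + B e^{x} into the left-hand side.
Derivatives of the ansatz:
  u_xxx = - \sqrt{2} A y^{3} \cos{\left(x y + \frac{\pi}{4} \right)} + B e^{x}
  u_xxxx = \sqrt{2} A y^{4} \sin{\left(x y + \frac{\pi}{4} \right)} + B e^{x}
Term by term:
  2/3·u_xxx = - \frac{2 \sqrt{2} A y^{3} \cos{\left(x y + \frac{\pi}{4} \right)}}{3} + \frac{2 B e^{x}}{3}
  -2·u_xxxx = - 2 \sqrt{2} A y^{4} \sin{\left(x y + \frac{\pi}{4} \right)} - 2 B e^{x}
So the left-hand side equals
  - 2 \sqrt{2} A y^{4} \sin{\left(x y + \frac{\pi}{4} \right)} - \frac{2 \sqrt{2} A y^{3} \cos{\left(x y + \frac{\pi}{4} \right)}}{3} - \frac{4 B e^{x}}{3}
This must equal f(x, y) = 6 \sqrt{2} y^{4} \sin{\left(x y + \frac{\pi}{4} \right)} + 2 \sqrt{2} y^{3} \cos{\left(x y + \frac{\pi}{4} \right)} + 4 e^{x} identically.
Matching coefficients of the independent functions:
  [\sqrt{2} y^{3} \cos{\left(x y + \frac{\pi}{4} \right)}]:  - \frac{2 A}{3} = 2
  [\sqrt{2} y^{4} \sin{\left(x y + \frac{\pi}{4} \right)}]:  - 2 A = 6
  [e^{x}]:  - \frac{4 B}{3} = 4
Solving: A = -3, B = -3.
Check against the point condition:
  u(0, 0) = -6  ⟹  A + B = -6  ✓
Hence u(x, y) = - 3 e^{x} - 3 \sqrt{2} \sin{\left(x y + \frac{\pi}{4} \right)}.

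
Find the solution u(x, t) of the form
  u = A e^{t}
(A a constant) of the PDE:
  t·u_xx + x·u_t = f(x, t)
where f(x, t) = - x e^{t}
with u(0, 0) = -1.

Substitute the ansatz u = A e^{t} into the left-hand side.
Derivatives of the ansatz:
  u_xx = 0
  u_t = A e^{t}
Term by term:
  t·u_xx = 0
  x·u_t = A x e^{t}
So the left-hand side equals
  A x e^{t}
This must equal f(x, t) = - x e^{t} identically.
Matching coefficients of the independent functions:
  [x e^{t}]:  A = -1
Solving: A = -1.
Check against the point condition:
  u(0, 0) = -1  ⟹  A = -1  ✓
Hence u(x, t) = - e^{t}.

Answer: u(x, t) = - e^{t}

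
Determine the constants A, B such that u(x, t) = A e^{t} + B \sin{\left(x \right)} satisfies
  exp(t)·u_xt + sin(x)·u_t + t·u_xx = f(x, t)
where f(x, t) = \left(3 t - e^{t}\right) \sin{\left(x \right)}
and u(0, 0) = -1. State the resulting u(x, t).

Substitute the ansatz u = A e^{t} + B \sin{\left(x \right)} into the left-hand side.
Derivatives of the ansatz:
  u_xt = 0
  u_t = A e^{t}
  u_xx = - B \sin{\left(x \right)}
Term by term:
  exp(t)·u_xt = 0
  sin(x)·u_t = A e^{t} \sin{\left(x \right)}
  t·u_xx = - B t \sin{\left(x \right)}
So the left-hand side equals
  A e^{t} \sin{\left(x \right)} - B t \sin{\left(x \right)}
This must equal f(x, t) identically; expanded, f = 3 t \sin{\left(x \right)} - e^{t} \sin{\left(x \right)}.
Matching coefficients of the independent functions:
  [t \sin{\left(x \right)}]:  - B = 3
  [e^{t} \sin{\left(x \right)}]:  A = -1
Solving: A = -1, B = -3.
Check against the point condition:
  u(0, 0) = -1  ⟹  A = -1  ✓
Hence u(x, t) = - e^{t} - 3 \sin{\left(x \right)}.

Answer: u(x, t) = - e^{t} - 3 \sin{\left(x \right)}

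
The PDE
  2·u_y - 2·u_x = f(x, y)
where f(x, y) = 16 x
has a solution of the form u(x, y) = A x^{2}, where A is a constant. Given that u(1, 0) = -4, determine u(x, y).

Substitute the ansatz u = A x^{2} into the left-hand side.
Derivatives of the ansatz:
  u_y = 0
  u_x = 2 A x
Term by term:
  2·u_y = 0
  -2·u_x = - 4 A x
So the left-hand side equals
  - 4 A x
This must equal f(x, y) = 16 x identically.
Matching coefficients of the independent functions:
  [x]:  - 4 A = 16
Solving: A = -4.
Check against the point condition:
  u(1, 0) = -4  ⟹  A = -4  ✓
Hence u(x, y) = - 4 x^{2}.

Answer: u(x, y) = - 4 x^{2}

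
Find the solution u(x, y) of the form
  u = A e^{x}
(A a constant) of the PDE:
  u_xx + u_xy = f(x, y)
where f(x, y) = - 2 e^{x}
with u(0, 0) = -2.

Substitute the ansatz u = A e^{x} into the left-hand side.
Derivatives of the ansatz:
  u_xx = A e^{x}
  u_xy = 0
Term by term:
  u_xx = A e^{x}
  u_xy = 0
So the left-hand side equals
  A e^{x}
This must equal f(x, y) = - 2 e^{x} identically.
Matching coefficients of the independent functions:
  [e^{x}]:  A = -2
Solving: A = -2.
Check against the point condition:
  u(0, 0) = -2  ⟹  A = -2  ✓
Hence u(x, y) = - 2 e^{x}.

Answer: u(x, y) = - 2 e^{x}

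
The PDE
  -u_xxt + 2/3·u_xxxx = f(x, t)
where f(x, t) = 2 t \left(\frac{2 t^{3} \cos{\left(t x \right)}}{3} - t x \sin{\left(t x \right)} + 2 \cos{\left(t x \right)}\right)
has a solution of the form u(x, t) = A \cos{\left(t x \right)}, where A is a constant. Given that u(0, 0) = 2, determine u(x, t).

Substitute the ansatz u = A \cos{\left(t x \right)} into the left-hand side.
Derivatives of the ansatz:
  u_xxt = A t^{2} x \sin{\left(t x \right)} - 2 A t \cos{\left(t x \right)}
  u_xxxx = A t^{4} \cos{\left(t x \right)}
Term by term:
  -u_xxt = - A t^{2} x \sin{\left(t x \right)} + 2 A t \cos{\left(t x \right)}
  2/3·u_xxxx = \frac{2 A t^{4} \cos{\left(t x \right)}}{3}
So the left-hand side equals
  \frac{2 A t^{4} \cos{\left(t x \right)}}{3} - A t^{2} x \sin{\left(t x \right)} + 2 A t \cos{\left(t x \right)}
This must equal f(x, t) identically; expanded, f = \frac{4 t^{4} \cos{\left(t x \right)}}{3} - 2 t^{2} x \sin{\left(t x \right)} + 4 t \cos{\left(t x \right)}.
Matching coefficients of the independent functions:
  [t \cos{\left(t x \right)}]:  2 A = 4
  [t^{4} \cos{\left(t x \right)}]:  \frac{2 A}{3} = \frac{4}{3}
  [t^{2} x \sin{\left(t x \right)}]:  - A = -2
Solving: A = 2.
Check against the point condition:
  u(0, 0) = 2  ⟹  A = 2  ✓
Hence u(x, t) = 2 \cos{\left(t x \right)}.

Answer: u(x, t) = 2 \cos{\left(t x \right)}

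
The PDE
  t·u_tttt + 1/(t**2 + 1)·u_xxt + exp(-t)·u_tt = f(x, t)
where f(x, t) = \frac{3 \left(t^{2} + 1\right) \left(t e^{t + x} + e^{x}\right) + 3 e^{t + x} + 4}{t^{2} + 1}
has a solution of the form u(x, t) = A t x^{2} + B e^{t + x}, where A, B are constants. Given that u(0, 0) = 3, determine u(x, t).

Answer: u(x, t) = 2 t x^{2} + 3 e^{t + x}

Derivation:
Substitute the ansatz u = A t x^{2} + B e^{t + x} into the left-hand side.
Derivatives of the ansatz:
  u_tttt = B e^{t} e^{x}
  u_xxt = 2 A + B e^{t} e^{x}
  u_tt = B e^{t} e^{x}
Term by term:
  t·u_tttt = B t e^{t} e^{x}
  1/(t**2 + 1)·u_xxt = \frac{2 A}{t^{2} + 1} + \frac{B e^{t} e^{x}}{t^{2} + 1}
  exp(-t)·u_tt = B e^{x}
So the left-hand side equals
  \frac{2 A}{t^{2} + 1} + B t e^{t} e^{x} + B e^{x} + \frac{B e^{t} e^{x}}{t^{2} + 1}
This must equal f(x, t) identically; expanded, f = 3 t e^{t} e^{x} + 3 e^{x} + \frac{3 e^{t} e^{x}}{t^{2} + 1} + \frac{4}{t^{2} + 1}.
Matching coefficients of the independent functions:
  [t e^{t} e^{x}, \frac{e^{t} e^{x}}{t^{2} + 1}, e^{x}]:  B = 3
  [\frac{1}{t^{2} + 1}]:  2 A = 4
Solving: A = 2, B = 3.
Check against the point condition:
  u(0, 0) = 3  ⟹  B = 3  ✓
Hence u(x, t) = 2 t x^{2} + 3 e^{t + x}.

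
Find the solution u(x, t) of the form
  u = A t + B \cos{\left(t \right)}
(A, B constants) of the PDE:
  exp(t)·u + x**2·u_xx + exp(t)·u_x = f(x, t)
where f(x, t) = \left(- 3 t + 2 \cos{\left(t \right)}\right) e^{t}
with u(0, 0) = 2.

Substitute the ansatz u = A t + B \cos{\left(t \right)} into the left-hand side.
Derivatives of the ansatz:
  u_xx = 0
  u_x = 0
Term by term:
  exp(t)·u = A t e^{t} + B e^{t} \cos{\left(t \right)}
  x**2·u_xx = 0
  exp(t)·u_x = 0
So the left-hand side equals
  A t e^{t} + B e^{t} \cos{\left(t \right)}
This must equal f(x, t) identically; expanded, f = - 3 t e^{t} + 2 e^{t} \cos{\left(t \right)}.
Matching coefficients of the independent functions:
  [t e^{t}]:  A = -3
  [e^{t} \cos{\left(t \right)}]:  B = 2
Solving: A = -3, B = 2.
Check against the point condition:
  u(0, 0) = 2  ⟹  B = 2  ✓
Hence u(x, t) = - 3 t + 2 \cos{\left(t \right)}.

Answer: u(x, t) = - 3 t + 2 \cos{\left(t \right)}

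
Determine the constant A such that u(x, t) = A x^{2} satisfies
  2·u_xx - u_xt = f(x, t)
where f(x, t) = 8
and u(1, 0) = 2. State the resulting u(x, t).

Substitute the ansatz u = A x^{2} into the left-hand side.
Derivatives of the ansatz:
  u_xx = 2 A
  u_xt = 0
Term by term:
  2·u_xx = 4 A
  -u_xt = 0
So the left-hand side equals
  4 A
This must equal f(x, t) = 8 identically.
Matching coefficients of the independent functions:
  [constant term]:  4 A = 8
Solving: A = 2.
Check against the point condition:
  u(1, 0) = 2  ⟹  A = 2  ✓
Hence u(x, t) = 2 x^{2}.

Answer: u(x, t) = 2 x^{2}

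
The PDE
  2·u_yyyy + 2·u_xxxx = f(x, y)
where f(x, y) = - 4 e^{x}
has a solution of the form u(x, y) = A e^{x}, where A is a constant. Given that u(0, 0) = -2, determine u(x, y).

Substitute the ansatz u = A e^{x} into the left-hand side.
Derivatives of the ansatz:
  u_yyyy = 0
  u_xxxx = A e^{x}
Term by term:
  2·u_yyyy = 0
  2·u_xxxx = 2 A e^{x}
So the left-hand side equals
  2 A e^{x}
This must equal f(x, y) = - 4 e^{x} identically.
Matching coefficients of the independent functions:
  [e^{x}]:  2 A = -4
Solving: A = -2.
Check against the point condition:
  u(0, 0) = -2  ⟹  A = -2  ✓
Hence u(x, y) = - 2 e^{x}.

Answer: u(x, y) = - 2 e^{x}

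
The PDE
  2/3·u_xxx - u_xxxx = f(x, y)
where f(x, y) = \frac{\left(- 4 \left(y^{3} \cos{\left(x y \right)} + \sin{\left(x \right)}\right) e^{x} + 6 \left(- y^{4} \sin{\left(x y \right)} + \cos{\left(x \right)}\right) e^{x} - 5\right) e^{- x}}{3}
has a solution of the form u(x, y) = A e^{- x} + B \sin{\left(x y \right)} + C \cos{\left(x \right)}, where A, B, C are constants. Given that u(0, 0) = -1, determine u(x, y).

Substitute the ansatz u = A e^{- x} + B \sin{\left(x y \right)} + C \cos{\left(x \right)} into the left-hand side.
Derivatives of the ansatz:
  u_xxx = - A e^{- x} - B y^{3} \cos{\left(x y \right)} + C \sin{\left(x \right)}
  u_xxxx = A e^{- x} + B y^{4} \sin{\left(x y \right)} + C \cos{\left(x \right)}
Term by term:
  2/3·u_xxx = - \frac{2 A e^{- x}}{3} - \frac{2 B y^{3} \cos{\left(x y \right)}}{3} + \frac{2 C \sin{\left(x \right)}}{3}
  -u_xxxx = - A e^{- x} - B y^{4} \sin{\left(x y \right)} - C \cos{\left(x \right)}
So the left-hand side equals
  - \frac{5 A e^{- x}}{3} - B y^{4} \sin{\left(x y \right)} - \frac{2 B y^{3} \cos{\left(x y \right)}}{3} + \frac{2 C \sin{\left(x \right)}}{3} - C \cos{\left(x \right)}
This must equal f(x, y) identically; expanded, f = - 2 y^{4} \sin{\left(x y \right)} - \frac{4 y^{3} \cos{\left(x y \right)}}{3} - \frac{4 \sin{\left(x \right)}}{3} + 2 \cos{\left(x \right)} - \frac{5 e^{- x}}{3}.
Matching coefficients of the independent functions:
  [y^{3} \cos{\left(x y \right)}]:  - \frac{2 B}{3} = - \frac{4}{3}
  [y^{4} \sin{\left(x y \right)}]:  - B = -2
  [e^{- x}]:  - \frac{5 A}{3} = - \frac{5}{3}
  [\sin{\left(x \right)}]:  \frac{2 C}{3} = - \frac{4}{3}
  [\cos{\left(x \right)}]:  - C = 2
Solving: A = 1, B = 2, C = -2.
Check against the point condition:
  u(0, 0) = -1  ⟹  A + C = -1  ✓
Hence u(x, y) = 2 \sin{\left(x y \right)} - 2 \cos{\left(x \right)} + e^{- x}.

Answer: u(x, y) = 2 \sin{\left(x y \right)} - 2 \cos{\left(x \right)} + e^{- x}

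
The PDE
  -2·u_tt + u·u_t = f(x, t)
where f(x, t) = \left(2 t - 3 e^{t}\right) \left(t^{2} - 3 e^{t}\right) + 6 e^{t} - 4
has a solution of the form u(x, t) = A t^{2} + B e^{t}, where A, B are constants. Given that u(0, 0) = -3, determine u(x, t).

Substitute the ansatz u = A t^{2} + B e^{t} into the left-hand side.
Derivatives of the ansatz:
  u_tt = 2 A + B e^{t}
  u_t = 2 A t + B e^{t}
Term by term:
  -2·u_tt = - 4 A - 2 B e^{t}
  u·u_t = 2 A^{2} t^{3} + A B t^{2} e^{t} + 2 A B t e^{t} + B^{2} e^{2 t}
So the left-hand side equals
  2 A^{2} t^{3} + A B t^{2} e^{t} + 2 A B t e^{t} - 4 A + B^{2} e^{2 t} - 2 B e^{t}
This must equal f(x, t) identically; expanded, f = 2 t^{3} - 3 t^{2} e^{t} - 6 t e^{t} + 9 e^{2 t} + 6 e^{t} - 4.
Matching coefficients of the independent functions:
  [constant term]:  - 4 A = -4
  [t^{3}]:  2 A^{2} = 2
  [t e^{t}]:  2 A B = -6
  [t^{2} e^{t}]:  A B = -3
  [e^{t}]:  - 2 B = 6
  [e^{2 t}]:  B^{2} = 9
Solving: A = 1, B = -3.
Check against the point condition:
  u(0, 0) = -3  ⟹  B = -3  ✓
Hence u(x, t) = t^{2} - 3 e^{t}.

Answer: u(x, t) = t^{2} - 3 e^{t}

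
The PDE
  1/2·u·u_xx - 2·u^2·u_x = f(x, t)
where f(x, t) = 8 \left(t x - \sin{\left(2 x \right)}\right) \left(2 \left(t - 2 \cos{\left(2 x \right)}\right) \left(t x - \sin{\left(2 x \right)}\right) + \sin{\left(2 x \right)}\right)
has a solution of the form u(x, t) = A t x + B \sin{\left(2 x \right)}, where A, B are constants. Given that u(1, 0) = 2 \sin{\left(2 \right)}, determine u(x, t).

Answer: u(x, t) = - 2 t x + 2 \sin{\left(2 x \right)}

Derivation:
Substitute the ansatz u = A t x + B \sin{\left(2 x \right)} into the left-hand side.
Derivatives of the ansatz:
  u_xx = - 4 B \sin{\left(2 x \right)}
  u_x = A t + 2 B \cos{\left(2 x \right)}
Term by term:
  1/2·u·u_xx = - 2 A B t x \sin{\left(2 x \right)} - 2 B^{2} \sin^{2}{\left(2 x \right)}
  -2·u^2·u_x = - 2 A^{3} t^{3} x^{2} - 4 A^{2} B t^{2} x^{2} \cos{\left(2 x \right)} - 4 A^{2} B t^{2} x \sin{\left(2 x \right)} - 8 A B^{2} t x \sin{\left(2 x \right)} \cos{\left(2 x \right)} - 2 A B^{2} t \sin^{2}{\left(2 x \right)} - 4 B^{3} \sin^{2}{\left(2 x \right)} \cos{\left(2 x \right)}
So the left-hand side equals
  - 2 A^{3} t^{3} x^{2} - 4 A^{2} B t^{2} x^{2} \cos{\left(2 x \right)} - 4 A^{2} B t^{2} x \sin{\left(2 x \right)} - 8 A B^{2} t x \sin{\left(2 x \right)} \cos{\left(2 x \right)} - 2 A B^{2} t \sin^{2}{\left(2 x \right)} - 2 A B t x \sin{\left(2 x \right)} - 4 B^{3} \sin^{2}{\left(2 x \right)} \cos{\left(2 x \right)} - 2 B^{2} \sin^{2}{\left(2 x \right)}
This must equal f(x, t) identically; expanded, f = 16 t^{3} x^{2} - 32 t^{2} x^{2} \cos{\left(2 x \right)} - 32 t^{2} x \sin{\left(2 x \right)} + 64 t x \sin{\left(2 x \right)} \cos{\left(2 x \right)} + 8 t x \sin{\left(2 x \right)} + 16 t \sin^{2}{\left(2 x \right)} - 32 \sin^{2}{\left(2 x \right)} \cos{\left(2 x \right)} - 8 \sin^{2}{\left(2 x \right)}.
Matching coefficients of the independent functions:
  [t \sin^{2}{\left(2 x \right)}]:  - 2 A B^{2} = 16
  [t^{3} x^{2}]:  - 2 A^{3} = 16
  [\sin^{2}{\left(2 x \right)} \cos{\left(2 x \right)}]:  - 4 B^{3} = -32
  [t x \sin{\left(2 x \right)}]:  - 2 A B = 8
  [t^{2} x \sin{\left(2 x \right)}, t^{2} x^{2} \cos{\left(2 x \right)}]:  - 4 A^{2} B = -32
  [t x \sin{\left(2 x \right)} \cos{\left(2 x \right)}]:  - 8 A B^{2} = 64
  [\sin^{2}{\left(2 x \right)}]:  - 2 B^{2} = -8
Solving: A = -2, B = 2.
Check against the point condition:
  u(1, 0) = 2 \sin{\left(2 \right)}  ⟹  B \sin{\left(2 \right)} = 2 \sin{\left(2 \right)}  ✓
Hence u(x, t) = - 2 t x + 2 \sin{\left(2 x \right)}.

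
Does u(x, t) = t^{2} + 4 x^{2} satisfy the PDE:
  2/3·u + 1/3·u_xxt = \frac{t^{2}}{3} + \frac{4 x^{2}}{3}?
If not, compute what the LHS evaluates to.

Evaluate each term of the left-hand side for u = t^{2} + 4 x^{2}.
Derivatives:
  u_xxt = 0
Terms:
  2/3·u = \frac{2 t^{2}}{3} + \frac{8 x^{2}}{3}
  1/3·u_xxt = 0
Sum: LHS = \frac{2 t^{2}}{3} + \frac{8 x^{2}}{3}
Given right-hand side: \frac{t^{2}}{3} + \frac{4 x^{2}}{3}. Difference LHS − RHS = \frac{t^{2}}{3} + \frac{4 x^{2}}{3} ≠ 0, so u is not a solution.

Answer: No, the LHS evaluates to \frac{2 t^{2}}{3} + \frac{8 x^{2}}{3}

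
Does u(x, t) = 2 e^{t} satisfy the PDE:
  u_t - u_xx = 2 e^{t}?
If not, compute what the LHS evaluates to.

Answer: Yes

Derivation:
Evaluate each term of the left-hand side for u = 2 e^{t}.
Derivatives:
  u_t = 2 e^{t}
  u_xx = 0
Terms:
  u_t = 2 e^{t}
  -u_xx = 0
Sum: LHS = 2 e^{t}
This is exactly the given right-hand side, so u is a solution.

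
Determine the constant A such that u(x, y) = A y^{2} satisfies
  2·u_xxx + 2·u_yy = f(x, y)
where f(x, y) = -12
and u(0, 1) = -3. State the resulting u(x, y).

Answer: u(x, y) = - 3 y^{2}

Derivation:
Substitute the ansatz u = A y^{2} into the left-hand side.
Derivatives of the ansatz:
  u_xxx = 0
  u_yy = 2 A
Term by term:
  2·u_xxx = 0
  2·u_yy = 4 A
So the left-hand side equals
  4 A
This must equal f(x, y) = -12 identically.
Matching coefficients of the independent functions:
  [constant term]:  4 A = -12
Solving: A = -3.
Check against the point condition:
  u(0, 1) = -3  ⟹  A = -3  ✓
Hence u(x, y) = - 3 y^{2}.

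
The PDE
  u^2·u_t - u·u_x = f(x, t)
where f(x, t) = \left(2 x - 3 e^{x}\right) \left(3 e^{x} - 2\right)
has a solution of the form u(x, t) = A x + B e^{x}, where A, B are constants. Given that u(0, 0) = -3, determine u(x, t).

Substitute the ansatz u = A x + B e^{x} into the left-hand side.
Derivatives of the ansatz:
  u_t = 0
  u_x = A + B e^{x}
Term by term:
  u^2·u_t = 0
  -u·u_x = - A^{2} x - A B x e^{x} - A B e^{x} - B^{2} e^{2 x}
So the left-hand side equals
  - A^{2} x - A B x e^{x} - A B e^{x} - B^{2} e^{2 x}
This must equal f(x, t) identically; expanded, f = 6 x e^{x} - 4 x - 9 e^{2 x} + 6 e^{x}.
Matching coefficients of the independent functions:
  [x]:  - A^{2} = -4
  [x e^{x}, e^{x}]:  - A B = 6
  [e^{2 x}]:  - B^{2} = -9
These equations allow (A, B) = (-2, 3) or (2, -3).
Impose the point condition(s):
  u(0, 0) = -3  ⟹  B = -3
Only A = 2, B = -3 satisfies everything.
Hence u(x, t) = 2 x - 3 e^{x}.

Answer: u(x, t) = 2 x - 3 e^{x}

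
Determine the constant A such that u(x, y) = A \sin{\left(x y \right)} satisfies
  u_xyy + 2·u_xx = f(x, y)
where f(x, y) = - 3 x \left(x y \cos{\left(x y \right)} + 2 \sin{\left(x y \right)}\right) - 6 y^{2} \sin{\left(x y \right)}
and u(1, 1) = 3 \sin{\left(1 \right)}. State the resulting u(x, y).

Substitute the ansatz u = A \sin{\left(x y \right)} into the left-hand side.
Derivatives of the ansatz:
  u_xyy = - A x^{2} y \cos{\left(x y \right)} - 2 A x \sin{\left(x y \right)}
  u_xx = - A y^{2} \sin{\left(x y \right)}
Term by term:
  u_xyy = - A x^{2} y \cos{\left(x y \right)} - 2 A x \sin{\left(x y \right)}
  2·u_xx = - 2 A y^{2} \sin{\left(x y \right)}
So the left-hand side equals
  - A x^{2} y \cos{\left(x y \right)} - 2 A x \sin{\left(x y \right)} - 2 A y^{2} \sin{\left(x y \right)}
This must equal f(x, y) identically; expanded, f = - 3 x^{2} y \cos{\left(x y \right)} - 6 x \sin{\left(x y \right)} - 6 y^{2} \sin{\left(x y \right)}.
Matching coefficients of the independent functions:
  [x \sin{\left(x y \right)}, y^{2} \sin{\left(x y \right)}]:  - 2 A = -6
  [x^{2} y \cos{\left(x y \right)}]:  - A = -3
Solving: A = 3.
Check against the point condition:
  u(1, 1) = 3 \sin{\left(1 \right)}  ⟹  A \sin{\left(1 \right)} = 3 \sin{\left(1 \right)}  ✓
Hence u(x, y) = 3 \sin{\left(x y \right)}.

Answer: u(x, y) = 3 \sin{\left(x y \right)}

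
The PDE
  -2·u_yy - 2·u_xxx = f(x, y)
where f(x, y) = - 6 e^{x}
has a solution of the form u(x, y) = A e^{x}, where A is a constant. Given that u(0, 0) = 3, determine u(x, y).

Substitute the ansatz u = A e^{x} into the left-hand side.
Derivatives of the ansatz:
  u_yy = 0
  u_xxx = A e^{x}
Term by term:
  -2·u_yy = 0
  -2·u_xxx = - 2 A e^{x}
So the left-hand side equals
  - 2 A e^{x}
This must equal f(x, y) = - 6 e^{x} identically.
Matching coefficients of the independent functions:
  [e^{x}]:  - 2 A = -6
Solving: A = 3.
Check against the point condition:
  u(0, 0) = 3  ⟹  A = 3  ✓
Hence u(x, y) = 3 e^{x}.

Answer: u(x, y) = 3 e^{x}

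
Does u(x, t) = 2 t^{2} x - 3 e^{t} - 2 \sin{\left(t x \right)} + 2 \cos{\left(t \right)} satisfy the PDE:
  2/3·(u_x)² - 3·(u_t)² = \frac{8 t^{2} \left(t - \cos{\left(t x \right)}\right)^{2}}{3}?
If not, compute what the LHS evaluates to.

Evaluate each term of the left-hand side for u = 2 t^{2} x - 3 e^{t} - 2 \sin{\left(t x \right)} + 2 \cos{\left(t \right)}.
Derivatives:
  u_x = 2 t^{2} - 2 t \cos{\left(t x \right)}
  u_t = 4 t x - 2 x \cos{\left(t x \right)} - 3 e^{t} - 2 \sin{\left(t \right)}
Terms:
  2/3·(u_x)² = \frac{8 t^{2} \left(t - \cos{\left(t x \right)}\right)^{2}}{3}
  -3·(u_t)² = - 3 \left(- 4 t x + 2 x \cos{\left(t x \right)} + 3 e^{t} + 2 \sin{\left(t \right)}\right)^{2}
Sum: LHS = \frac{8 t^{2} \left(t - \cos{\left(t x \right)}\right)^{2}}{3} - 3 \left(- 4 t x + 2 x \cos{\left(t x \right)} + 3 e^{t} + 2 \sin{\left(t \right)}\right)^{2}
Given right-hand side: \frac{8 t^{2} \left(t - \cos{\left(t x \right)}\right)^{2}}{3}. Difference LHS − RHS = - 3 \left(- 4 t x + 2 x \cos{\left(t x \right)} + 3 e^{t} + 2 \sin{\left(t \right)}\right)^{2} ≠ 0, so u is not a solution.

Answer: No, the LHS evaluates to \frac{8 t^{2} \left(t - \cos{\left(t x \right)}\right)^{2}}{3} - 3 \left(- 4 t x + 2 x \cos{\left(t x \right)} + 3 e^{t} + 2 \sin{\left(t \right)}\right)^{2}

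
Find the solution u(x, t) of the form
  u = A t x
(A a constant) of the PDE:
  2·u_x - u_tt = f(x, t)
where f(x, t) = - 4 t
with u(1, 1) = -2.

Substitute the ansatz u = A t x into the left-hand side.
Derivatives of the ansatz:
  u_x = A t
  u_tt = 0
Term by term:
  2·u_x = 2 A t
  -u_tt = 0
So the left-hand side equals
  2 A t
This must equal f(x, t) = - 4 t identically.
Matching coefficients of the independent functions:
  [t]:  2 A = -4
Solving: A = -2.
Check against the point condition:
  u(1, 1) = -2  ⟹  A = -2  ✓
Hence u(x, t) = - 2 t x.

Answer: u(x, t) = - 2 t x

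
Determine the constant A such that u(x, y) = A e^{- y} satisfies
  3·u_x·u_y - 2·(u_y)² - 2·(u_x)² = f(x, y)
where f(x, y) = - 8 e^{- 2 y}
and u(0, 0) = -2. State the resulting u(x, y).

Answer: u(x, y) = - 2 e^{- y}

Derivation:
Substitute the ansatz u = A e^{- y} into the left-hand side.
Derivatives of the ansatz:
  u_x = 0
  u_y = - A e^{- y}
Term by term:
  3·u_x·u_y = 0
  -2·(u_y)² = - 2 A^{2} e^{- 2 y}
  -2·(u_x)² = 0
So the left-hand side equals
  - 2 A^{2} e^{- 2 y}
This must equal f(x, y) = - 8 e^{- 2 y} identically.
Matching coefficients of the independent functions:
  [e^{- 2 y}]:  - 2 A^{2} = -8
These equations allow (A) = (-2) or (2).
Impose the point condition(s):
  u(0, 0) = -2  ⟹  A = -2
Only A = -2 satisfies everything.
Hence u(x, y) = - 2 e^{- y}.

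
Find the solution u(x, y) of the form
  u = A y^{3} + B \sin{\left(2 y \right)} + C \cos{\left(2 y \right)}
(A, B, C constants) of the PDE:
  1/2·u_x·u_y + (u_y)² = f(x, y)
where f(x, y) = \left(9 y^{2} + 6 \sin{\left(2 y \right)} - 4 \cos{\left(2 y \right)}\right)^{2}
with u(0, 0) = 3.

Answer: u(x, y) = - 3 y^{3} + 2 \sin{\left(2 y \right)} + 3 \cos{\left(2 y \right)}

Derivation:
Substitute the ansatz u = A y^{3} + B \sin{\left(2 y \right)} + C \cos{\left(2 y \right)} into the left-hand side.
Derivatives of the ansatz:
  u_x = 0
  u_y = 3 A y^{2} + 2 B \cos{\left(2 y \right)} - 2 C \sin{\left(2 y \right)}
Term by term:
  1/2·u_x·u_y = 0
  (u_y)² = 9 A^{2} y^{4} + 12 A B y^{2} \cos{\left(2 y \right)} - 12 A C y^{2} \sin{\left(2 y \right)} + 4 B^{2} \cos^{2}{\left(2 y \right)} - 8 B C \sin{\left(2 y \right)} \cos{\left(2 y \right)} + 4 C^{2} \sin^{2}{\left(2 y \right)}
So the left-hand side equals
  9 A^{2} y^{4} + 12 A B y^{2} \cos{\left(2 y \right)} - 12 A C y^{2} \sin{\left(2 y \right)} + 4 B^{2} \cos^{2}{\left(2 y \right)} - 8 B C \sin{\left(2 y \right)} \cos{\left(2 y \right)} + 4 C^{2} \sin^{2}{\left(2 y \right)}
This must equal f(x, y) identically; expanded, f = 81 y^{4} + 108 y^{2} \sin{\left(2 y \right)} - 72 y^{2} \cos{\left(2 y \right)} + 36 \sin^{2}{\left(2 y \right)} - 48 \sin{\left(2 y \right)} \cos{\left(2 y \right)} + 16 \cos^{2}{\left(2 y \right)}.
Matching coefficients of the independent functions:
  [y^{4}]:  9 A^{2} = 81
  [y^{2} \sin{\left(2 y \right)}]:  - 12 A C = 108
  [y^{2} \cos{\left(2 y \right)}]:  12 A B = -72
  [\sin{\left(2 y \right)} \cos{\left(2 y \right)}]:  - 8 B C = -48
  [\sin^{2}{\left(2 y \right)}]:  4 C^{2} = 36
  [\cos^{2}{\left(2 y \right)}]:  4 B^{2} = 16
These equations allow (A, B, C) = (-3, 2, 3) or (3, -2, -3).
Impose the point condition(s):
  u(0, 0) = 3  ⟹  C = 3
Only A = -3, B = 2, C = 3 satisfies everything.
Hence u(x, y) = - 3 y^{3} + 2 \sin{\left(2 y \right)} + 3 \cos{\left(2 y \right)}.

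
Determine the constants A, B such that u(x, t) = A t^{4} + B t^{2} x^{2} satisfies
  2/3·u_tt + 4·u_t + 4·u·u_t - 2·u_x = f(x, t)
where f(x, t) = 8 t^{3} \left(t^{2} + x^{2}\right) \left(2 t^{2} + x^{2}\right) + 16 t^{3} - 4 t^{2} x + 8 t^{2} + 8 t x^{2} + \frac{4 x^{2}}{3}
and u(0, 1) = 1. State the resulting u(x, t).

Substitute the ansatz u = A t^{4} + B t^{2} x^{2} into the left-hand side.
Derivatives of the ansatz:
  u_tt = 12 A t^{2} + 2 B x^{2}
  u_t = 4 A t^{3} + 2 B t x^{2}
  u_x = 2 B t^{2} x
Term by term:
  2/3·u_tt = 8 A t^{2} + \frac{4 B x^{2}}{3}
  4·u_t = 16 A t^{3} + 8 B t x^{2}
  4·u·u_t = 16 A^{2} t^{7} + 24 A B t^{5} x^{2} + 8 B^{2} t^{3} x^{4}
  -2·u_x = - 4 B t^{2} x
So the left-hand side equals
  16 A^{2} t^{7} + 24 A B t^{5} x^{2} + 16 A t^{3} + 8 A t^{2} + 8 B^{2} t^{3} x^{4} - 4 B t^{2} x + 8 B t x^{2} + \frac{4 B x^{2}}{3}
This must equal f(x, t) = 8 t^{3} \left(t^{2} + x^{2}\right) \left(2 t^{2} + x^{2}\right) + 16 t^{3} - 4 t^{2} x + 8 t^{2} + 8 t x^{2} + \frac{4 x^{2}}{3} identically.
Matching coefficients of the independent functions:
  [t^{2}]:  8 A = 8
  [t^{3}]:  16 A = 16
  [t^{7}]:  16 A^{2} = 16
  [x^{2}]:  \frac{4 B}{3} = \frac{4}{3}
  [t x^{2}]:  8 B = 8
  [t^{2} x]:  - 4 B = -4
  [t^{3} x^{4}]:  8 B^{2} = 8
  [t^{5} x^{2}]:  24 A B = 24
Solving: A = 1, B = 1.
Check against the point condition:
  u(0, 1) = 1  ⟹  A = 1  ✓
Hence u(x, t) = t^{4} + t^{2} x^{2}.

Answer: u(x, t) = t^{4} + t^{2} x^{2}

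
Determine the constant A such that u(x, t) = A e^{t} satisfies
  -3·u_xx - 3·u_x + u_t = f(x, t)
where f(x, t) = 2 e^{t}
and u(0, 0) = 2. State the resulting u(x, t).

Answer: u(x, t) = 2 e^{t}

Derivation:
Substitute the ansatz u = A e^{t} into the left-hand side.
Derivatives of the ansatz:
  u_xx = 0
  u_x = 0
  u_t = A e^{t}
Term by term:
  -3·u_xx = 0
  -3·u_x = 0
  u_t = A e^{t}
So the left-hand side equals
  A e^{t}
This must equal f(x, t) = 2 e^{t} identically.
Matching coefficients of the independent functions:
  [e^{t}]:  A = 2
Solving: A = 2.
Check against the point condition:
  u(0, 0) = 2  ⟹  A = 2  ✓
Hence u(x, t) = 2 e^{t}.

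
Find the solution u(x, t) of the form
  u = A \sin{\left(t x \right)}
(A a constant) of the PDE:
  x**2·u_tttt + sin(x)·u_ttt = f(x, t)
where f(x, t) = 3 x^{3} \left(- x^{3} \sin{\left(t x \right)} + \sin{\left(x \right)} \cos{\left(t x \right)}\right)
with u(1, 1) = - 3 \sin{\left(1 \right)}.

Substitute the ansatz u = A \sin{\left(t x \right)} into the left-hand side.
Derivatives of the ansatz:
  u_tttt = A x^{4} \sin{\left(t x \right)}
  u_ttt = - A x^{3} \cos{\left(t x \right)}
Term by term:
  x**2·u_tttt = A x^{6} \sin{\left(t x \right)}
  sin(x)·u_ttt = - A x^{3} \sin{\left(x \right)} \cos{\left(t x \right)}
So the left-hand side equals
  A x^{6} \sin{\left(t x \right)} - A x^{3} \sin{\left(x \right)} \cos{\left(t x \right)}
This must equal f(x, t) = 3 x^{3} \left(- x^{3} \sin{\left(t x \right)} + \sin{\left(x \right)} \cos{\left(t x \right)}\right) identically.
Matching coefficients of the independent functions:
  [x^{6} \sin{\left(t x \right)}]:  A = -3
  [x^{3} \sin{\left(x \right)} \cos{\left(t x \right)}]:  - A = 3
Solving: A = -3.
Check against the point condition:
  u(1, 1) = - 3 \sin{\left(1 \right)}  ⟹  A \sin{\left(1 \right)} = - 3 \sin{\left(1 \right)}  ✓
Hence u(x, t) = - 3 \sin{\left(t x \right)}.

Answer: u(x, t) = - 3 \sin{\left(t x \right)}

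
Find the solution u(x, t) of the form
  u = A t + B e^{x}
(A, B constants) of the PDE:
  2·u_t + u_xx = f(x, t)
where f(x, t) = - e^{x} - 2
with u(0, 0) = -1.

Substitute the ansatz u = A t + B e^{x} into the left-hand side.
Derivatives of the ansatz:
  u_t = A
  u_xx = B e^{x}
Term by term:
  2·u_t = 2 A
  u_xx = B e^{x}
So the left-hand side equals
  2 A + B e^{x}
This must equal f(x, t) = - e^{x} - 2 identically.
Matching coefficients of the independent functions:
  [constant term]:  2 A = -2
  [e^{x}]:  B = -1
Solving: A = -1, B = -1.
Check against the point condition:
  u(0, 0) = -1  ⟹  B = -1  ✓
Hence u(x, t) = - t - e^{x}.

Answer: u(x, t) = - t - e^{x}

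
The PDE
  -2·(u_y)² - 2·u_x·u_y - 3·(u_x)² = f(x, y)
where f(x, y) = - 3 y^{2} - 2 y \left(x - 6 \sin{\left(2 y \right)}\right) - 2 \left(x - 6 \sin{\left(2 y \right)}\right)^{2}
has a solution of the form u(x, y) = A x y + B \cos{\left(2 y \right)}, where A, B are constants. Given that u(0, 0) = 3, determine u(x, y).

Substitute the ansatz u = A x y + B \cos{\left(2 y \right)} into the left-hand side.
Derivatives of the ansatz:
  u_y = A x - 2 B \sin{\left(2 y \right)}
  u_x = A y
Term by term:
  -2·(u_y)² = - 2 A^{2} x^{2} + 8 A B x \sin{\left(2 y \right)} - 8 B^{2} \sin^{2}{\left(2 y \right)}
  -2·u_x·u_y = - 2 A^{2} x y + 4 A B y \sin{\left(2 y \right)}
  -3·(u_x)² = - 3 A^{2} y^{2}
So the left-hand side equals
  - 2 A^{2} x^{2} - 2 A^{2} x y - 3 A^{2} y^{2} + 8 A B x \sin{\left(2 y \right)} + 4 A B y \sin{\left(2 y \right)} - 8 B^{2} \sin^{2}{\left(2 y \right)}
This must equal f(x, y) identically; expanded, f = - 2 x^{2} - 2 x y + 24 x \sin{\left(2 y \right)} - 3 y^{2} + 12 y \sin{\left(2 y \right)} - 72 \sin^{2}{\left(2 y \right)}.
Matching coefficients of the independent functions:
  [x^{2}, x y]:  - 2 A^{2} = -2
  [y^{2}]:  - 3 A^{2} = -3
  [x \sin{\left(2 y \right)}]:  8 A B = 24
  [y \sin{\left(2 y \right)}]:  4 A B = 12
  [\sin^{2}{\left(2 y \right)}]:  - 8 B^{2} = -72
These equations allow (A, B) = (-1, -3) or (1, 3).
Impose the point condition(s):
  u(0, 0) = 3  ⟹  B = 3
Only A = 1, B = 3 satisfies everything.
Hence u(x, y) = x y + 3 \cos{\left(2 y \right)}.

Answer: u(x, y) = x y + 3 \cos{\left(2 y \right)}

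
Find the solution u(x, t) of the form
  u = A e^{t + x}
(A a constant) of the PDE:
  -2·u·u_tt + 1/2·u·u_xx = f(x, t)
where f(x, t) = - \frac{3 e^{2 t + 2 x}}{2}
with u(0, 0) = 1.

Answer: u(x, t) = e^{t + x}

Derivation:
Substitute the ansatz u = A e^{t + x} into the left-hand side.
Derivatives of the ansatz:
  u_tt = A e^{t} e^{x}
  u_xx = A e^{t} e^{x}
Term by term:
  -2·u·u_tt = - 2 A^{2} e^{2 t} e^{2 x}
  1/2·u·u_xx = \frac{A^{2} e^{2 t} e^{2 x}}{2}
So the left-hand side equals
  - \frac{3 A^{2} e^{2 t} e^{2 x}}{2}
This must equal f(x, t) identically; expanded, f = - \frac{3 e^{2 t} e^{2 x}}{2}.
Matching coefficients of the independent functions:
  [e^{2 t} e^{2 x}]:  - \frac{3 A^{2}}{2} = - \frac{3}{2}
These equations allow (A) = (-1) or (1).
Impose the point condition(s):
  u(0, 0) = 1  ⟹  A = 1
Only A = 1 satisfies everything.
Hence u(x, t) = e^{t + x}.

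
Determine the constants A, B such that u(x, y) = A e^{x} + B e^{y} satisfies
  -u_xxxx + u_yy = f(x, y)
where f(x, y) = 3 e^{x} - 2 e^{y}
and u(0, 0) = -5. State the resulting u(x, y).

Substitute the ansatz u = A e^{x} + B e^{y} into the left-hand side.
Derivatives of the ansatz:
  u_xxxx = A e^{x}
  u_yy = B e^{y}
Term by term:
  -u_xxxx = - A e^{x}
  u_yy = B e^{y}
So the left-hand side equals
  - A e^{x} + B e^{y}
This must equal f(x, y) = 3 e^{x} - 2 e^{y} identically.
Matching coefficients of the independent functions:
  [e^{x}]:  - A = 3
  [e^{y}]:  B = -2
Solving: A = -3, B = -2.
Check against the point condition:
  u(0, 0) = -5  ⟹  A + B = -5  ✓
Hence u(x, y) = - 3 e^{x} - 2 e^{y}.

Answer: u(x, y) = - 3 e^{x} - 2 e^{y}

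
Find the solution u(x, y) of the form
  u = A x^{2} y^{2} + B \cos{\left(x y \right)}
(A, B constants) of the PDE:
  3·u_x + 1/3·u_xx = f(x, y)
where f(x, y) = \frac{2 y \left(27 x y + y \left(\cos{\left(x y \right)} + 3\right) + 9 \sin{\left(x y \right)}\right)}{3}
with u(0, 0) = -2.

Substitute the ansatz u = A x^{2} y^{2} + B \cos{\left(x y \right)} into the left-hand side.
Derivatives of the ansatz:
  u_x = 2 A x y^{2} - B y \sin{\left(x y \right)}
  u_xx = 2 A y^{2} - B y^{2} \cos{\left(x y \right)}
Term by term:
  3·u_x = 6 A x y^{2} - 3 B y \sin{\left(x y \right)}
  1/3·u_xx = \frac{2 A y^{2}}{3} - \frac{B y^{2} \cos{\left(x y \right)}}{3}
So the left-hand side equals
  6 A x y^{2} + \frac{2 A y^{2}}{3} - \frac{B y^{2} \cos{\left(x y \right)}}{3} - 3 B y \sin{\left(x y \right)}
This must equal f(x, y) identically; expanded, f = 18 x y^{2} + \frac{2 y^{2} \cos{\left(x y \right)}}{3} + 2 y^{2} + 6 y \sin{\left(x y \right)}.
Matching coefficients of the independent functions:
  [y^{2}]:  \frac{2 A}{3} = 2
  [x y^{2}]:  6 A = 18
  [y \sin{\left(x y \right)}]:  - 3 B = 6
  [y^{2} \cos{\left(x y \right)}]:  - \frac{B}{3} = \frac{2}{3}
Solving: A = 3, B = -2.
Check against the point condition:
  u(0, 0) = -2  ⟹  B = -2  ✓
Hence u(x, y) = 3 x^{2} y^{2} - 2 \cos{\left(x y \right)}.

Answer: u(x, y) = 3 x^{2} y^{2} - 2 \cos{\left(x y \right)}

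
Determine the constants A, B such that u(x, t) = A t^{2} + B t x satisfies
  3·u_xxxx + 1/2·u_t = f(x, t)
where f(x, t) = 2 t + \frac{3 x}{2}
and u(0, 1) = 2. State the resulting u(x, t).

Substitute the ansatz u = A t^{2} + B t x into the left-hand side.
Derivatives of the ansatz:
  u_xxxx = 0
  u_t = 2 A t + B x
Term by term:
  3·u_xxxx = 0
  1/2·u_t = A t + \frac{B x}{2}
So the left-hand side equals
  A t + \frac{B x}{2}
This must equal f(x, t) = 2 t + \frac{3 x}{2} identically.
Matching coefficients of the independent functions:
  [t]:  A = 2
  [x]:  \frac{B}{2} = \frac{3}{2}
Solving: A = 2, B = 3.
Check against the point condition:
  u(0, 1) = 2  ⟹  A = 2  ✓
Hence u(x, t) = 2 t^{2} + 3 t x.

Answer: u(x, t) = 2 t^{2} + 3 t x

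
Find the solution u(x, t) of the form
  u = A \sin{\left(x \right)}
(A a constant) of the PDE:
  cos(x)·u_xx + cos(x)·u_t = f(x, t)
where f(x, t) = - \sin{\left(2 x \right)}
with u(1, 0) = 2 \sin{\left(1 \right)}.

Substitute the ansatz u = A \sin{\left(x \right)} into the left-hand side.
Derivatives of the ansatz:
  u_xx = - A \sin{\left(x \right)}
  u_t = 0
Term by term:
  cos(x)·u_xx = - A \sin{\left(x \right)} \cos{\left(x \right)}
  cos(x)·u_t = 0
So the left-hand side equals
  - A \sin{\left(x \right)} \cos{\left(x \right)}
This must equal f(x, t) identically; expanded, f = - 2 \sin{\left(x \right)} \cos{\left(x \right)}.
Matching coefficients of the independent functions:
  [\sin{\left(x \right)} \cos{\left(x \right)}]:  - A = -2
Solving: A = 2.
Check against the point condition:
  u(1, 0) = 2 \sin{\left(1 \right)}  ⟹  A \sin{\left(1 \right)} = 2 \sin{\left(1 \right)}  ✓
Hence u(x, t) = 2 \sin{\left(x \right)}.

Answer: u(x, t) = 2 \sin{\left(x \right)}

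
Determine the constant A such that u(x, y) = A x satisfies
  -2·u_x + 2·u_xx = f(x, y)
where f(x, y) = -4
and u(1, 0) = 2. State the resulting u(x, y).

Substitute the ansatz u = A x into the left-hand side.
Derivatives of the ansatz:
  u_x = A
  u_xx = 0
Term by term:
  -2·u_x = - 2 A
  2·u_xx = 0
So the left-hand side equals
  - 2 A
This must equal f(x, y) = -4 identically.
Matching coefficients of the independent functions:
  [constant term]:  - 2 A = -4
Solving: A = 2.
Check against the point condition:
  u(1, 0) = 2  ⟹  A = 2  ✓
Hence u(x, y) = 2 x.

Answer: u(x, y) = 2 x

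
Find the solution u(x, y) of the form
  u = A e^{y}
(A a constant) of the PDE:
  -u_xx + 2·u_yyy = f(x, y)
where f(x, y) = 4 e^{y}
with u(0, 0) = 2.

Answer: u(x, y) = 2 e^{y}

Derivation:
Substitute the ansatz u = A e^{y} into the left-hand side.
Derivatives of the ansatz:
  u_xx = 0
  u_yyy = A e^{y}
Term by term:
  -u_xx = 0
  2·u_yyy = 2 A e^{y}
So the left-hand side equals
  2 A e^{y}
This must equal f(x, y) = 4 e^{y} identically.
Matching coefficients of the independent functions:
  [e^{y}]:  2 A = 4
Solving: A = 2.
Check against the point condition:
  u(0, 0) = 2  ⟹  A = 2  ✓
Hence u(x, y) = 2 e^{y}.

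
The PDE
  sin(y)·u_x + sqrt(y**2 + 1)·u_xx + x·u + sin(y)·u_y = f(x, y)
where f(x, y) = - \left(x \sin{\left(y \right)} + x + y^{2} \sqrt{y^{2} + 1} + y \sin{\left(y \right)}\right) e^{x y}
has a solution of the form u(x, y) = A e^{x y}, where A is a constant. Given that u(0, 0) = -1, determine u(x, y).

Answer: u(x, y) = - e^{x y}

Derivation:
Substitute the ansatz u = A e^{x y} into the left-hand side.
Derivatives of the ansatz:
  u_x = A y e^{x y}
  u_xx = A y^{2} e^{x y}
  u_y = A x e^{x y}
Term by term:
  sin(y)·u_x = A y e^{x y} \sin{\left(y \right)}
  sqrt(y**2 + 1)·u_xx = A y^{2} \sqrt{y^{2} + 1} e^{x y}
  x·u = A x e^{x y}
  sin(y)·u_y = A x e^{x y} \sin{\left(y \right)}
So the left-hand side equals
  A x e^{x y} \sin{\left(y \right)} + A x e^{x y} + A y^{2} \sqrt{y^{2} + 1} e^{x y} + A y e^{x y} \sin{\left(y \right)}
This must equal f(x, y) identically; expanded, f = - x e^{x y} \sin{\left(y \right)} - x e^{x y} - y^{2} \sqrt{y^{2} + 1} e^{x y} - y e^{x y} \sin{\left(y \right)}.
Matching coefficients of the independent functions:
  [x e^{x y}, x e^{x y} \sin{\left(y \right)}, y e^{x y} \sin{\left(y \right)}, y^{2} \sqrt{y^{2} + 1} e^{x y}]:  A = -1
Solving: A = -1.
Check against the point condition:
  u(0, 0) = -1  ⟹  A = -1  ✓
Hence u(x, y) = - e^{x y}.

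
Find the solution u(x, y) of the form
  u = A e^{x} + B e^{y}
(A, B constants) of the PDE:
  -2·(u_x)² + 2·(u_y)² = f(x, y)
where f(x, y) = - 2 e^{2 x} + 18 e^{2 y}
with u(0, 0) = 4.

Answer: u(x, y) = e^{x} + 3 e^{y}

Derivation:
Substitute the ansatz u = A e^{x} + B e^{y} into the left-hand side.
Derivatives of the ansatz:
  u_x = A e^{x}
  u_y = B e^{y}
Term by term:
  -2·(u_x)² = - 2 A^{2} e^{2 x}
  2·(u_y)² = 2 B^{2} e^{2 y}
So the left-hand side equals
  - 2 A^{2} e^{2 x} + 2 B^{2} e^{2 y}
This must equal f(x, y) = - 2 e^{2 x} + 18 e^{2 y} identically.
Matching coefficients of the independent functions:
  [e^{2 x}]:  - 2 A^{2} = -2
  [e^{2 y}]:  2 B^{2} = 18
These equations allow (A, B) = (-1, -3) or (-1, 3) or (1, -3) or (1, 3).
Impose the point condition(s):
  u(0, 0) = 4  ⟹  A + B = 4
Only A = 1, B = 3 satisfies everything.
Hence u(x, y) = e^{x} + 3 e^{y}.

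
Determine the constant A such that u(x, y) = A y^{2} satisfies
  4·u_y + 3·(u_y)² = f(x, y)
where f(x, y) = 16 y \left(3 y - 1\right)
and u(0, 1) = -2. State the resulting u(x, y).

Substitute the ansatz u = A y^{2} into the left-hand side.
Derivatives of the ansatz:
  u_y = 2 A y
Term by term:
  4·u_y = 8 A y
  3·(u_y)² = 12 A^{2} y^{2}
So the left-hand side equals
  12 A^{2} y^{2} + 8 A y
This must equal f(x, y) = 16 y \left(3 y - 1\right) identically.
Matching coefficients of the independent functions:
  [y]:  8 A = -16
  [y^{2}]:  12 A^{2} = 48
Solving: A = -2.
Check against the point condition:
  u(0, 1) = -2  ⟹  A = -2  ✓
Hence u(x, y) = - 2 y^{2}.

Answer: u(x, y) = - 2 y^{2}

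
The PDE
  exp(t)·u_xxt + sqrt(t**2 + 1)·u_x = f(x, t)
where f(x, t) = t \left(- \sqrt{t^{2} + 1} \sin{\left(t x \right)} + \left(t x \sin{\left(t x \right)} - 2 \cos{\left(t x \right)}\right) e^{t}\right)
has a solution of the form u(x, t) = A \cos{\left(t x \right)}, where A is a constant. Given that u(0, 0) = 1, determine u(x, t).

Substitute the ansatz u = A \cos{\left(t x \right)} into the left-hand side.
Derivatives of the ansatz:
  u_xxt = A t^{2} x \sin{\left(t x \right)} - 2 A t \cos{\left(t x \right)}
  u_x = - A t \sin{\left(t x \right)}
Term by term:
  exp(t)·u_xxt = A t^{2} x e^{t} \sin{\left(t x \right)} - 2 A t e^{t} \cos{\left(t x \right)}
  sqrt(t**2 + 1)·u_x = - A t \sqrt{t^{2} + 1} \sin{\left(t x \right)}
So the left-hand side equals
  A t^{2} x e^{t} \sin{\left(t x \right)} - A t \sqrt{t^{2} + 1} \sin{\left(t x \right)} - 2 A t e^{t} \cos{\left(t x \right)}
This must equal f(x, t) identically; expanded, f = t^{2} x e^{t} \sin{\left(t x \right)} - t \sqrt{t^{2} + 1} \sin{\left(t x \right)} - 2 t e^{t} \cos{\left(t x \right)}.
Matching coefficients of the independent functions:
  [t \sqrt{t^{2} + 1} \sin{\left(t x \right)}]:  - A = -1
  [t e^{t} \cos{\left(t x \right)}]:  - 2 A = -2
  [t^{2} x e^{t} \sin{\left(t x \right)}]:  A = 1
Solving: A = 1.
Check against the point condition:
  u(0, 0) = 1  ⟹  A = 1  ✓
Hence u(x, t) = \cos{\left(t x \right)}.

Answer: u(x, t) = \cos{\left(t x \right)}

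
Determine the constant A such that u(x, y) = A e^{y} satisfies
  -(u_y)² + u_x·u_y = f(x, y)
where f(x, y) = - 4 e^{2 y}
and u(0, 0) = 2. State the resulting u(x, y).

Substitute the ansatz u = A e^{y} into the left-hand side.
Derivatives of the ansatz:
  u_y = A e^{y}
  u_x = 0
Term by term:
  -(u_y)² = - A^{2} e^{2 y}
  u_x·u_y = 0
So the left-hand side equals
  - A^{2} e^{2 y}
This must equal f(x, y) = - 4 e^{2 y} identically.
Matching coefficients of the independent functions:
  [e^{2 y}]:  - A^{2} = -4
These equations allow (A) = (-2) or (2).
Impose the point condition(s):
  u(0, 0) = 2  ⟹  A = 2
Only A = 2 satisfies everything.
Hence u(x, y) = 2 e^{y}.

Answer: u(x, y) = 2 e^{y}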